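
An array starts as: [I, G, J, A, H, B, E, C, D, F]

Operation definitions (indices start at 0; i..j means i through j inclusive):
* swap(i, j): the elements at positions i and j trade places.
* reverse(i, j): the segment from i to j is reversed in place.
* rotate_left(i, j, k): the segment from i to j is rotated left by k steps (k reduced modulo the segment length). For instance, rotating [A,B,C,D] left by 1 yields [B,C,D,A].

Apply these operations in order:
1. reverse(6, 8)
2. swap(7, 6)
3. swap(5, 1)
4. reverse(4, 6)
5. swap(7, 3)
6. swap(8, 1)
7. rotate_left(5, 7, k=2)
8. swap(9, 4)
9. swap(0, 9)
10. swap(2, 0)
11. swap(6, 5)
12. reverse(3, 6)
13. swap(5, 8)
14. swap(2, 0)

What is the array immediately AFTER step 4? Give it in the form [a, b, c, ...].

Answer: [I, B, J, A, C, G, H, D, E, F]

Derivation:
After 1 (reverse(6, 8)): [I, G, J, A, H, B, D, C, E, F]
After 2 (swap(7, 6)): [I, G, J, A, H, B, C, D, E, F]
After 3 (swap(5, 1)): [I, B, J, A, H, G, C, D, E, F]
After 4 (reverse(4, 6)): [I, B, J, A, C, G, H, D, E, F]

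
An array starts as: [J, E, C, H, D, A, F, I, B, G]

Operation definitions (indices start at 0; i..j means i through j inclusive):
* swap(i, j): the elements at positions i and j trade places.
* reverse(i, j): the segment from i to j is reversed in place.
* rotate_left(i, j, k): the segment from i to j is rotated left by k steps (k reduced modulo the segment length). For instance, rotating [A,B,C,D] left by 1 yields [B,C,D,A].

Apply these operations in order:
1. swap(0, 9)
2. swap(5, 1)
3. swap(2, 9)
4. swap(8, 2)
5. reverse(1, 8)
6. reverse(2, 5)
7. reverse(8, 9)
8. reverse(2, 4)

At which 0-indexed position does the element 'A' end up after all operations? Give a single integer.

After 1 (swap(0, 9)): [G, E, C, H, D, A, F, I, B, J]
After 2 (swap(5, 1)): [G, A, C, H, D, E, F, I, B, J]
After 3 (swap(2, 9)): [G, A, J, H, D, E, F, I, B, C]
After 4 (swap(8, 2)): [G, A, B, H, D, E, F, I, J, C]
After 5 (reverse(1, 8)): [G, J, I, F, E, D, H, B, A, C]
After 6 (reverse(2, 5)): [G, J, D, E, F, I, H, B, A, C]
After 7 (reverse(8, 9)): [G, J, D, E, F, I, H, B, C, A]
After 8 (reverse(2, 4)): [G, J, F, E, D, I, H, B, C, A]

Answer: 9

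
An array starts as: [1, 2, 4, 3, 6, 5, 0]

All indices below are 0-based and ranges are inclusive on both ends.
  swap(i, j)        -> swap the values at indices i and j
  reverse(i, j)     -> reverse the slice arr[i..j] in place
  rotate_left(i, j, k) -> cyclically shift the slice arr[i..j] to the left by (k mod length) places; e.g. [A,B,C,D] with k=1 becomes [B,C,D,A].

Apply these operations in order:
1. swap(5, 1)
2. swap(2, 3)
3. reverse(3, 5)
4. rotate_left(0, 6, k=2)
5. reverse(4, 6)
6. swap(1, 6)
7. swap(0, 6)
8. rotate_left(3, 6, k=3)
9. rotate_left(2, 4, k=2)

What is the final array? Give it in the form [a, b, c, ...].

Answer: [2, 0, 4, 6, 3, 5, 1]

Derivation:
After 1 (swap(5, 1)): [1, 5, 4, 3, 6, 2, 0]
After 2 (swap(2, 3)): [1, 5, 3, 4, 6, 2, 0]
After 3 (reverse(3, 5)): [1, 5, 3, 2, 6, 4, 0]
After 4 (rotate_left(0, 6, k=2)): [3, 2, 6, 4, 0, 1, 5]
After 5 (reverse(4, 6)): [3, 2, 6, 4, 5, 1, 0]
After 6 (swap(1, 6)): [3, 0, 6, 4, 5, 1, 2]
After 7 (swap(0, 6)): [2, 0, 6, 4, 5, 1, 3]
After 8 (rotate_left(3, 6, k=3)): [2, 0, 6, 3, 4, 5, 1]
After 9 (rotate_left(2, 4, k=2)): [2, 0, 4, 6, 3, 5, 1]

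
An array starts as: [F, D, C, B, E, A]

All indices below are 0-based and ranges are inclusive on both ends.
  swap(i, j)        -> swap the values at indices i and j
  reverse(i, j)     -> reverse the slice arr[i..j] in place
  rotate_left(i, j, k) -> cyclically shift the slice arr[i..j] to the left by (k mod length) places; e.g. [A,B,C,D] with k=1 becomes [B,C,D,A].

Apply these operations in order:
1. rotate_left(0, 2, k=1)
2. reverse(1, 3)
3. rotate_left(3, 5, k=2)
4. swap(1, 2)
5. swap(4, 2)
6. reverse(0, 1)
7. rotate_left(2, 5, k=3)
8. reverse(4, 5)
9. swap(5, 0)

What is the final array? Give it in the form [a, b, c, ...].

After 1 (rotate_left(0, 2, k=1)): [D, C, F, B, E, A]
After 2 (reverse(1, 3)): [D, B, F, C, E, A]
After 3 (rotate_left(3, 5, k=2)): [D, B, F, A, C, E]
After 4 (swap(1, 2)): [D, F, B, A, C, E]
After 5 (swap(4, 2)): [D, F, C, A, B, E]
After 6 (reverse(0, 1)): [F, D, C, A, B, E]
After 7 (rotate_left(2, 5, k=3)): [F, D, E, C, A, B]
After 8 (reverse(4, 5)): [F, D, E, C, B, A]
After 9 (swap(5, 0)): [A, D, E, C, B, F]

Answer: [A, D, E, C, B, F]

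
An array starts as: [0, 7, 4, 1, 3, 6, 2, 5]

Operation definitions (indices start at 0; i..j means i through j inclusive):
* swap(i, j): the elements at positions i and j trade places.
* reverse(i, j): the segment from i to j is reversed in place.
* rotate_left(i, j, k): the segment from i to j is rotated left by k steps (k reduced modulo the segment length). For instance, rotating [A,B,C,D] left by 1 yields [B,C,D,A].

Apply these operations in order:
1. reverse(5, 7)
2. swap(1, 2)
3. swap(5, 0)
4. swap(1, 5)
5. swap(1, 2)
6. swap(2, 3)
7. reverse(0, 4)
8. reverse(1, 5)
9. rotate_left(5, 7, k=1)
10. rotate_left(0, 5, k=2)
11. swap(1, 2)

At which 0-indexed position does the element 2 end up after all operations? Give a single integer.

After 1 (reverse(5, 7)): [0, 7, 4, 1, 3, 5, 2, 6]
After 2 (swap(1, 2)): [0, 4, 7, 1, 3, 5, 2, 6]
After 3 (swap(5, 0)): [5, 4, 7, 1, 3, 0, 2, 6]
After 4 (swap(1, 5)): [5, 0, 7, 1, 3, 4, 2, 6]
After 5 (swap(1, 2)): [5, 7, 0, 1, 3, 4, 2, 6]
After 6 (swap(2, 3)): [5, 7, 1, 0, 3, 4, 2, 6]
After 7 (reverse(0, 4)): [3, 0, 1, 7, 5, 4, 2, 6]
After 8 (reverse(1, 5)): [3, 4, 5, 7, 1, 0, 2, 6]
After 9 (rotate_left(5, 7, k=1)): [3, 4, 5, 7, 1, 2, 6, 0]
After 10 (rotate_left(0, 5, k=2)): [5, 7, 1, 2, 3, 4, 6, 0]
After 11 (swap(1, 2)): [5, 1, 7, 2, 3, 4, 6, 0]

Answer: 3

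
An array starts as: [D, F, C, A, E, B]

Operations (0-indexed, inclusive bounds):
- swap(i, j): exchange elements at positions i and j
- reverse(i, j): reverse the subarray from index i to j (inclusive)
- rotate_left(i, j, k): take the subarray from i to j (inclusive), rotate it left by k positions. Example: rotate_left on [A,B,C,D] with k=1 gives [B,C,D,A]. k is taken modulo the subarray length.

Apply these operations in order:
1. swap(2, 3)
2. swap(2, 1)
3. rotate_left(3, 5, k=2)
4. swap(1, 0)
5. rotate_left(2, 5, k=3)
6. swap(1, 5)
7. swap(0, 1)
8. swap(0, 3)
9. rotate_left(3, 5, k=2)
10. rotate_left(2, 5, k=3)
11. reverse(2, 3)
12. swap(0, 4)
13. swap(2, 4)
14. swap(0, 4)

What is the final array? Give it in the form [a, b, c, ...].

Answer: [E, A, F, B, D, C]

Derivation:
After 1 (swap(2, 3)): [D, F, A, C, E, B]
After 2 (swap(2, 1)): [D, A, F, C, E, B]
After 3 (rotate_left(3, 5, k=2)): [D, A, F, B, C, E]
After 4 (swap(1, 0)): [A, D, F, B, C, E]
After 5 (rotate_left(2, 5, k=3)): [A, D, E, F, B, C]
After 6 (swap(1, 5)): [A, C, E, F, B, D]
After 7 (swap(0, 1)): [C, A, E, F, B, D]
After 8 (swap(0, 3)): [F, A, E, C, B, D]
After 9 (rotate_left(3, 5, k=2)): [F, A, E, D, C, B]
After 10 (rotate_left(2, 5, k=3)): [F, A, B, E, D, C]
After 11 (reverse(2, 3)): [F, A, E, B, D, C]
After 12 (swap(0, 4)): [D, A, E, B, F, C]
After 13 (swap(2, 4)): [D, A, F, B, E, C]
After 14 (swap(0, 4)): [E, A, F, B, D, C]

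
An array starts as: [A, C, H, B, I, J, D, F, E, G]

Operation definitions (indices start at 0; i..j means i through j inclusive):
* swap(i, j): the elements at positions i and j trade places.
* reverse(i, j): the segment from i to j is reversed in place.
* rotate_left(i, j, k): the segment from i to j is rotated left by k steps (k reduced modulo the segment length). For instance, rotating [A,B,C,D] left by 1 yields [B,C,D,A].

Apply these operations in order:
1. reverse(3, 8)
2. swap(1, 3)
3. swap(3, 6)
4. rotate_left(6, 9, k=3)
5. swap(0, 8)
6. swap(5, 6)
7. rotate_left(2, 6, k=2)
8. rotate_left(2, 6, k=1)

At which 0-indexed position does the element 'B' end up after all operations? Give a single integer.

After 1 (reverse(3, 8)): [A, C, H, E, F, D, J, I, B, G]
After 2 (swap(1, 3)): [A, E, H, C, F, D, J, I, B, G]
After 3 (swap(3, 6)): [A, E, H, J, F, D, C, I, B, G]
After 4 (rotate_left(6, 9, k=3)): [A, E, H, J, F, D, G, C, I, B]
After 5 (swap(0, 8)): [I, E, H, J, F, D, G, C, A, B]
After 6 (swap(5, 6)): [I, E, H, J, F, G, D, C, A, B]
After 7 (rotate_left(2, 6, k=2)): [I, E, F, G, D, H, J, C, A, B]
After 8 (rotate_left(2, 6, k=1)): [I, E, G, D, H, J, F, C, A, B]

Answer: 9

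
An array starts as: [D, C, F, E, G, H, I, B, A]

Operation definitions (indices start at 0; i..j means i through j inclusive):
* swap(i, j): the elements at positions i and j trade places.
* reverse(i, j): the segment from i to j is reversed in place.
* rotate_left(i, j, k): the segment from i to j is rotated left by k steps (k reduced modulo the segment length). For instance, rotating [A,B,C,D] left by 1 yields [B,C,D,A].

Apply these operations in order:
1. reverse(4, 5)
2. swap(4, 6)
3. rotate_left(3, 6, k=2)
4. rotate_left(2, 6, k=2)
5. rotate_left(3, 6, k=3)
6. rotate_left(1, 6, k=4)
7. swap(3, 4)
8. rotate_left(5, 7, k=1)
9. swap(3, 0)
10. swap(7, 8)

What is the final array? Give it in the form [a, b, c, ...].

After 1 (reverse(4, 5)): [D, C, F, E, H, G, I, B, A]
After 2 (swap(4, 6)): [D, C, F, E, I, G, H, B, A]
After 3 (rotate_left(3, 6, k=2)): [D, C, F, G, H, E, I, B, A]
After 4 (rotate_left(2, 6, k=2)): [D, C, H, E, I, F, G, B, A]
After 5 (rotate_left(3, 6, k=3)): [D, C, H, G, E, I, F, B, A]
After 6 (rotate_left(1, 6, k=4)): [D, I, F, C, H, G, E, B, A]
After 7 (swap(3, 4)): [D, I, F, H, C, G, E, B, A]
After 8 (rotate_left(5, 7, k=1)): [D, I, F, H, C, E, B, G, A]
After 9 (swap(3, 0)): [H, I, F, D, C, E, B, G, A]
After 10 (swap(7, 8)): [H, I, F, D, C, E, B, A, G]

Answer: [H, I, F, D, C, E, B, A, G]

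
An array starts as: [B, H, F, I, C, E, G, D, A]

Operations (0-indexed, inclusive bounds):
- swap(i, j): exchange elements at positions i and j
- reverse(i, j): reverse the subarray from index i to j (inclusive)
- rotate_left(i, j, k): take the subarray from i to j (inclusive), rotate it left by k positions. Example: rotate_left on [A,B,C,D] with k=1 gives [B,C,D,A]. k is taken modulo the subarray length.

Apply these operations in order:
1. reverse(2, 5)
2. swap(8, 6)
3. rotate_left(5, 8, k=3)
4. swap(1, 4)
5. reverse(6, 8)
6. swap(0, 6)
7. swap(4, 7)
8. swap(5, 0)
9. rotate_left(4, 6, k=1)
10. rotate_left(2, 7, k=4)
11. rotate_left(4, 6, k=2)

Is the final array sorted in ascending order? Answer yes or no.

Answer: no

Derivation:
After 1 (reverse(2, 5)): [B, H, E, C, I, F, G, D, A]
After 2 (swap(8, 6)): [B, H, E, C, I, F, A, D, G]
After 3 (rotate_left(5, 8, k=3)): [B, H, E, C, I, G, F, A, D]
After 4 (swap(1, 4)): [B, I, E, C, H, G, F, A, D]
After 5 (reverse(6, 8)): [B, I, E, C, H, G, D, A, F]
After 6 (swap(0, 6)): [D, I, E, C, H, G, B, A, F]
After 7 (swap(4, 7)): [D, I, E, C, A, G, B, H, F]
After 8 (swap(5, 0)): [G, I, E, C, A, D, B, H, F]
After 9 (rotate_left(4, 6, k=1)): [G, I, E, C, D, B, A, H, F]
After 10 (rotate_left(2, 7, k=4)): [G, I, A, H, E, C, D, B, F]
After 11 (rotate_left(4, 6, k=2)): [G, I, A, H, D, E, C, B, F]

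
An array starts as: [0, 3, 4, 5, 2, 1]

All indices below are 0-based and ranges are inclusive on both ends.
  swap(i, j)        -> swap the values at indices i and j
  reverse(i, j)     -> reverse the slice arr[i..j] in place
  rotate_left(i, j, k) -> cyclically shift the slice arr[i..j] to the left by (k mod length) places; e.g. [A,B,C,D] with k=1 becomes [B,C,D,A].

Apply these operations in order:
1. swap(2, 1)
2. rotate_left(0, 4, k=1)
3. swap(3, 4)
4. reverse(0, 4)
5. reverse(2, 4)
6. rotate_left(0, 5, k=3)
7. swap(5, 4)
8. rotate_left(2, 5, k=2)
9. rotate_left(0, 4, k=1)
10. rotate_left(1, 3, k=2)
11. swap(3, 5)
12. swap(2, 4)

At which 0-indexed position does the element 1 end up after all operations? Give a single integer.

Answer: 1

Derivation:
After 1 (swap(2, 1)): [0, 4, 3, 5, 2, 1]
After 2 (rotate_left(0, 4, k=1)): [4, 3, 5, 2, 0, 1]
After 3 (swap(3, 4)): [4, 3, 5, 0, 2, 1]
After 4 (reverse(0, 4)): [2, 0, 5, 3, 4, 1]
After 5 (reverse(2, 4)): [2, 0, 4, 3, 5, 1]
After 6 (rotate_left(0, 5, k=3)): [3, 5, 1, 2, 0, 4]
After 7 (swap(5, 4)): [3, 5, 1, 2, 4, 0]
After 8 (rotate_left(2, 5, k=2)): [3, 5, 4, 0, 1, 2]
After 9 (rotate_left(0, 4, k=1)): [5, 4, 0, 1, 3, 2]
After 10 (rotate_left(1, 3, k=2)): [5, 1, 4, 0, 3, 2]
After 11 (swap(3, 5)): [5, 1, 4, 2, 3, 0]
After 12 (swap(2, 4)): [5, 1, 3, 2, 4, 0]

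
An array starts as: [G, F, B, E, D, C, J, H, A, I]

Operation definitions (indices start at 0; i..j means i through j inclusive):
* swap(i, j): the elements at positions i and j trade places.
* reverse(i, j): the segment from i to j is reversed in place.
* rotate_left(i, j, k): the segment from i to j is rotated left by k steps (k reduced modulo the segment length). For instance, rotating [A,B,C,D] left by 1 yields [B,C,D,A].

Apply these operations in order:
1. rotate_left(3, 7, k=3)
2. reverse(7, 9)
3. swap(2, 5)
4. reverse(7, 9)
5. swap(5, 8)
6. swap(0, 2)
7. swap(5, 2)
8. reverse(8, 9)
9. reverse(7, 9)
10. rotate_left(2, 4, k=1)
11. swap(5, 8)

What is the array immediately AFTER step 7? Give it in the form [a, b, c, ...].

After 1 (rotate_left(3, 7, k=3)): [G, F, B, J, H, E, D, C, A, I]
After 2 (reverse(7, 9)): [G, F, B, J, H, E, D, I, A, C]
After 3 (swap(2, 5)): [G, F, E, J, H, B, D, I, A, C]
After 4 (reverse(7, 9)): [G, F, E, J, H, B, D, C, A, I]
After 5 (swap(5, 8)): [G, F, E, J, H, A, D, C, B, I]
After 6 (swap(0, 2)): [E, F, G, J, H, A, D, C, B, I]
After 7 (swap(5, 2)): [E, F, A, J, H, G, D, C, B, I]

Answer: [E, F, A, J, H, G, D, C, B, I]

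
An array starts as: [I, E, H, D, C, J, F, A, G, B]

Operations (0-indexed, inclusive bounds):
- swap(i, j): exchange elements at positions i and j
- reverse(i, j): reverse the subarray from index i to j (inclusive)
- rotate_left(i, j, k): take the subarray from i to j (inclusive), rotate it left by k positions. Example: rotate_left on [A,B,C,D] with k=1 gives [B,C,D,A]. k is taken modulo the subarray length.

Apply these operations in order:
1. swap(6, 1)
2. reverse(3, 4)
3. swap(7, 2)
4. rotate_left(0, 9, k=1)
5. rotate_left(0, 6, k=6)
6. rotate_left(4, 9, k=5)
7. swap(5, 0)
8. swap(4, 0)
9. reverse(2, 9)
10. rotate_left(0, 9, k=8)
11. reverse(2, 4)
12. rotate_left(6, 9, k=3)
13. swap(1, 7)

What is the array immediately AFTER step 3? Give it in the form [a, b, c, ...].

After 1 (swap(6, 1)): [I, F, H, D, C, J, E, A, G, B]
After 2 (reverse(3, 4)): [I, F, H, C, D, J, E, A, G, B]
After 3 (swap(7, 2)): [I, F, A, C, D, J, E, H, G, B]

Answer: [I, F, A, C, D, J, E, H, G, B]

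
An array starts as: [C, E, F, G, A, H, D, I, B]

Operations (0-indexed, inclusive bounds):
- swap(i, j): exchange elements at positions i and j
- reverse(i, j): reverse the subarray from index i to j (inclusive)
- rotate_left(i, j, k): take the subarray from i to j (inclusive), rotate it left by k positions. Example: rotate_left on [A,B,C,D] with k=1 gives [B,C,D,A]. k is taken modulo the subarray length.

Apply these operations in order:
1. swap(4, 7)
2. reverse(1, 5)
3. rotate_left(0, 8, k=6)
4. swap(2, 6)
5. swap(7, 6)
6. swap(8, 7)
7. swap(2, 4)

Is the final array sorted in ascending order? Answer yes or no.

After 1 (swap(4, 7)): [C, E, F, G, I, H, D, A, B]
After 2 (reverse(1, 5)): [C, H, I, G, F, E, D, A, B]
After 3 (rotate_left(0, 8, k=6)): [D, A, B, C, H, I, G, F, E]
After 4 (swap(2, 6)): [D, A, G, C, H, I, B, F, E]
After 5 (swap(7, 6)): [D, A, G, C, H, I, F, B, E]
After 6 (swap(8, 7)): [D, A, G, C, H, I, F, E, B]
After 7 (swap(2, 4)): [D, A, H, C, G, I, F, E, B]

Answer: no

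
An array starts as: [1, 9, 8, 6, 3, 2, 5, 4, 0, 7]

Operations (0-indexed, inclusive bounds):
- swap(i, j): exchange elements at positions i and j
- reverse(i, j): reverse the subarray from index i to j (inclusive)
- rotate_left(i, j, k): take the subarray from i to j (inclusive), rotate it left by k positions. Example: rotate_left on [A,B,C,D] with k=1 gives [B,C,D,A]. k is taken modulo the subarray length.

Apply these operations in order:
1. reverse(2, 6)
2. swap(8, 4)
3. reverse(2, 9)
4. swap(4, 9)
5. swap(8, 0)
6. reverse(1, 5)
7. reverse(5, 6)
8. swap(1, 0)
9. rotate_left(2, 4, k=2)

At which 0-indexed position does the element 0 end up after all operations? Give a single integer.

After 1 (reverse(2, 6)): [1, 9, 5, 2, 3, 6, 8, 4, 0, 7]
After 2 (swap(8, 4)): [1, 9, 5, 2, 0, 6, 8, 4, 3, 7]
After 3 (reverse(2, 9)): [1, 9, 7, 3, 4, 8, 6, 0, 2, 5]
After 4 (swap(4, 9)): [1, 9, 7, 3, 5, 8, 6, 0, 2, 4]
After 5 (swap(8, 0)): [2, 9, 7, 3, 5, 8, 6, 0, 1, 4]
After 6 (reverse(1, 5)): [2, 8, 5, 3, 7, 9, 6, 0, 1, 4]
After 7 (reverse(5, 6)): [2, 8, 5, 3, 7, 6, 9, 0, 1, 4]
After 8 (swap(1, 0)): [8, 2, 5, 3, 7, 6, 9, 0, 1, 4]
After 9 (rotate_left(2, 4, k=2)): [8, 2, 7, 5, 3, 6, 9, 0, 1, 4]

Answer: 7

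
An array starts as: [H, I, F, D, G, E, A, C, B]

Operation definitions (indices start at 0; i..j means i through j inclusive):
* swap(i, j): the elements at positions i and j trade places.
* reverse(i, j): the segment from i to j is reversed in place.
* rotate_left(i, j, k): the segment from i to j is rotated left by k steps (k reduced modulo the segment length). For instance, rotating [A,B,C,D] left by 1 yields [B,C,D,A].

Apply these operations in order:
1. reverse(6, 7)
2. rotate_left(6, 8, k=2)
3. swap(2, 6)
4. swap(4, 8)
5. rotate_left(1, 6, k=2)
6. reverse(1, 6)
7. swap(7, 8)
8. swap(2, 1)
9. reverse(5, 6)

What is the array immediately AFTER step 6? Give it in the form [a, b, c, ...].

Answer: [H, B, I, F, E, A, D, C, G]

Derivation:
After 1 (reverse(6, 7)): [H, I, F, D, G, E, C, A, B]
After 2 (rotate_left(6, 8, k=2)): [H, I, F, D, G, E, B, C, A]
After 3 (swap(2, 6)): [H, I, B, D, G, E, F, C, A]
After 4 (swap(4, 8)): [H, I, B, D, A, E, F, C, G]
After 5 (rotate_left(1, 6, k=2)): [H, D, A, E, F, I, B, C, G]
After 6 (reverse(1, 6)): [H, B, I, F, E, A, D, C, G]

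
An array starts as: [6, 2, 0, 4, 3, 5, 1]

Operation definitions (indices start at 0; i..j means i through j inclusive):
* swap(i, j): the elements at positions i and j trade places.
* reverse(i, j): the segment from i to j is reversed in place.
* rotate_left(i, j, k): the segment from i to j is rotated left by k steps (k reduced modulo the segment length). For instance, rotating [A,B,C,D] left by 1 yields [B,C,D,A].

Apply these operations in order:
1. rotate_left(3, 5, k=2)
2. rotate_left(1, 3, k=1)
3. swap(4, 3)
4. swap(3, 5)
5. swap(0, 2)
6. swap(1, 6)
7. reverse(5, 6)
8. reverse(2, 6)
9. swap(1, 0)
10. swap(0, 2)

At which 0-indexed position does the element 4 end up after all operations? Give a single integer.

After 1 (rotate_left(3, 5, k=2)): [6, 2, 0, 5, 4, 3, 1]
After 2 (rotate_left(1, 3, k=1)): [6, 0, 5, 2, 4, 3, 1]
After 3 (swap(4, 3)): [6, 0, 5, 4, 2, 3, 1]
After 4 (swap(3, 5)): [6, 0, 5, 3, 2, 4, 1]
After 5 (swap(0, 2)): [5, 0, 6, 3, 2, 4, 1]
After 6 (swap(1, 6)): [5, 1, 6, 3, 2, 4, 0]
After 7 (reverse(5, 6)): [5, 1, 6, 3, 2, 0, 4]
After 8 (reverse(2, 6)): [5, 1, 4, 0, 2, 3, 6]
After 9 (swap(1, 0)): [1, 5, 4, 0, 2, 3, 6]
After 10 (swap(0, 2)): [4, 5, 1, 0, 2, 3, 6]

Answer: 0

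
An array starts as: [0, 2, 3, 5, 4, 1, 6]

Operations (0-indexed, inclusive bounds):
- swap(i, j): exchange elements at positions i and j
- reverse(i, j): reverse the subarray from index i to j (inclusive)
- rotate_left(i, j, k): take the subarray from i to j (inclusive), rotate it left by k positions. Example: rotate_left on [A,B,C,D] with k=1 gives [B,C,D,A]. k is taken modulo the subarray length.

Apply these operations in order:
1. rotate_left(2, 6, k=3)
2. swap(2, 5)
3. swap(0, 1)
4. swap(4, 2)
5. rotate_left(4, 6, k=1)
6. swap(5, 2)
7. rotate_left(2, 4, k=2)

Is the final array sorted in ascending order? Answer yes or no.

After 1 (rotate_left(2, 6, k=3)): [0, 2, 1, 6, 3, 5, 4]
After 2 (swap(2, 5)): [0, 2, 5, 6, 3, 1, 4]
After 3 (swap(0, 1)): [2, 0, 5, 6, 3, 1, 4]
After 4 (swap(4, 2)): [2, 0, 3, 6, 5, 1, 4]
After 5 (rotate_left(4, 6, k=1)): [2, 0, 3, 6, 1, 4, 5]
After 6 (swap(5, 2)): [2, 0, 4, 6, 1, 3, 5]
After 7 (rotate_left(2, 4, k=2)): [2, 0, 1, 4, 6, 3, 5]

Answer: no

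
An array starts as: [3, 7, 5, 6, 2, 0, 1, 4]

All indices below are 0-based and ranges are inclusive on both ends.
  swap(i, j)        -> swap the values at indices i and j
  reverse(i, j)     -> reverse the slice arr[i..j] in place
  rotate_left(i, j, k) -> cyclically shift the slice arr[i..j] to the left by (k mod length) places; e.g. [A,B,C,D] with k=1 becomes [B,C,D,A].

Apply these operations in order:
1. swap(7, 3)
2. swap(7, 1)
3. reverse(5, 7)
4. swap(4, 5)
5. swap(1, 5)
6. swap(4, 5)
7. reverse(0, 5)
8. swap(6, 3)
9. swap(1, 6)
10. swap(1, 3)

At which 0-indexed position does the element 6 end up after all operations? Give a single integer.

After 1 (swap(7, 3)): [3, 7, 5, 4, 2, 0, 1, 6]
After 2 (swap(7, 1)): [3, 6, 5, 4, 2, 0, 1, 7]
After 3 (reverse(5, 7)): [3, 6, 5, 4, 2, 7, 1, 0]
After 4 (swap(4, 5)): [3, 6, 5, 4, 7, 2, 1, 0]
After 5 (swap(1, 5)): [3, 2, 5, 4, 7, 6, 1, 0]
After 6 (swap(4, 5)): [3, 2, 5, 4, 6, 7, 1, 0]
After 7 (reverse(0, 5)): [7, 6, 4, 5, 2, 3, 1, 0]
After 8 (swap(6, 3)): [7, 6, 4, 1, 2, 3, 5, 0]
After 9 (swap(1, 6)): [7, 5, 4, 1, 2, 3, 6, 0]
After 10 (swap(1, 3)): [7, 1, 4, 5, 2, 3, 6, 0]

Answer: 6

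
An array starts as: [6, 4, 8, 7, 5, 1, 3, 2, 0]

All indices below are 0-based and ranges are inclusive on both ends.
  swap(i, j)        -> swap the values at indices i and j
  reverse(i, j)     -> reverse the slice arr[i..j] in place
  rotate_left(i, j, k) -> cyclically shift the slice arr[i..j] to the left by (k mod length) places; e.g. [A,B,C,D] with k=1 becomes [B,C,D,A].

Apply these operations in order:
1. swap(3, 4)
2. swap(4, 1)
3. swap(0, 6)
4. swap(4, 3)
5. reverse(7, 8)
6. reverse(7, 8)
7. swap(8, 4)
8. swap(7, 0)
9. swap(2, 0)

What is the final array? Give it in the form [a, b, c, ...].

After 1 (swap(3, 4)): [6, 4, 8, 5, 7, 1, 3, 2, 0]
After 2 (swap(4, 1)): [6, 7, 8, 5, 4, 1, 3, 2, 0]
After 3 (swap(0, 6)): [3, 7, 8, 5, 4, 1, 6, 2, 0]
After 4 (swap(4, 3)): [3, 7, 8, 4, 5, 1, 6, 2, 0]
After 5 (reverse(7, 8)): [3, 7, 8, 4, 5, 1, 6, 0, 2]
After 6 (reverse(7, 8)): [3, 7, 8, 4, 5, 1, 6, 2, 0]
After 7 (swap(8, 4)): [3, 7, 8, 4, 0, 1, 6, 2, 5]
After 8 (swap(7, 0)): [2, 7, 8, 4, 0, 1, 6, 3, 5]
After 9 (swap(2, 0)): [8, 7, 2, 4, 0, 1, 6, 3, 5]

Answer: [8, 7, 2, 4, 0, 1, 6, 3, 5]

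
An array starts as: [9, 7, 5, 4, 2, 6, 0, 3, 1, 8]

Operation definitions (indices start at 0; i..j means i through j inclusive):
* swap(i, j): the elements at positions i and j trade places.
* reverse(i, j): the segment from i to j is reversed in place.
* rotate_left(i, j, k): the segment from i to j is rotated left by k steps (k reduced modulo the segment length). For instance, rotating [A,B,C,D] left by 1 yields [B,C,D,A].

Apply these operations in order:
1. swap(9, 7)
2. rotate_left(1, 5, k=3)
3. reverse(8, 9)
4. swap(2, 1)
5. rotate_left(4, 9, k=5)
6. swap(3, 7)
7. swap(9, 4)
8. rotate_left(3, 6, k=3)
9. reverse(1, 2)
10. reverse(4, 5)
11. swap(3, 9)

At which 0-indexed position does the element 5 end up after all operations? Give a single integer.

After 1 (swap(9, 7)): [9, 7, 5, 4, 2, 6, 0, 8, 1, 3]
After 2 (rotate_left(1, 5, k=3)): [9, 2, 6, 7, 5, 4, 0, 8, 1, 3]
After 3 (reverse(8, 9)): [9, 2, 6, 7, 5, 4, 0, 8, 3, 1]
After 4 (swap(2, 1)): [9, 6, 2, 7, 5, 4, 0, 8, 3, 1]
After 5 (rotate_left(4, 9, k=5)): [9, 6, 2, 7, 1, 5, 4, 0, 8, 3]
After 6 (swap(3, 7)): [9, 6, 2, 0, 1, 5, 4, 7, 8, 3]
After 7 (swap(9, 4)): [9, 6, 2, 0, 3, 5, 4, 7, 8, 1]
After 8 (rotate_left(3, 6, k=3)): [9, 6, 2, 4, 0, 3, 5, 7, 8, 1]
After 9 (reverse(1, 2)): [9, 2, 6, 4, 0, 3, 5, 7, 8, 1]
After 10 (reverse(4, 5)): [9, 2, 6, 4, 3, 0, 5, 7, 8, 1]
After 11 (swap(3, 9)): [9, 2, 6, 1, 3, 0, 5, 7, 8, 4]

Answer: 6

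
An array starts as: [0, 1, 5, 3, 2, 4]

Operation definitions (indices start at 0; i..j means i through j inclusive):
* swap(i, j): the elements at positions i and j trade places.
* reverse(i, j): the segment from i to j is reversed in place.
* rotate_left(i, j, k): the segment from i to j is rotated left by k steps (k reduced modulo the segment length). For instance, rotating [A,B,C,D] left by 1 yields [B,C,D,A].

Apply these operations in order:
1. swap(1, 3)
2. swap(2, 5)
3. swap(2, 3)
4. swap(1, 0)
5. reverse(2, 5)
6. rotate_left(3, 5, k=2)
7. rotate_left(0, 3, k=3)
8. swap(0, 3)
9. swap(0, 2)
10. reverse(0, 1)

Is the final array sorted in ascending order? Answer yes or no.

Answer: no

Derivation:
After 1 (swap(1, 3)): [0, 3, 5, 1, 2, 4]
After 2 (swap(2, 5)): [0, 3, 4, 1, 2, 5]
After 3 (swap(2, 3)): [0, 3, 1, 4, 2, 5]
After 4 (swap(1, 0)): [3, 0, 1, 4, 2, 5]
After 5 (reverse(2, 5)): [3, 0, 5, 2, 4, 1]
After 6 (rotate_left(3, 5, k=2)): [3, 0, 5, 1, 2, 4]
After 7 (rotate_left(0, 3, k=3)): [1, 3, 0, 5, 2, 4]
After 8 (swap(0, 3)): [5, 3, 0, 1, 2, 4]
After 9 (swap(0, 2)): [0, 3, 5, 1, 2, 4]
After 10 (reverse(0, 1)): [3, 0, 5, 1, 2, 4]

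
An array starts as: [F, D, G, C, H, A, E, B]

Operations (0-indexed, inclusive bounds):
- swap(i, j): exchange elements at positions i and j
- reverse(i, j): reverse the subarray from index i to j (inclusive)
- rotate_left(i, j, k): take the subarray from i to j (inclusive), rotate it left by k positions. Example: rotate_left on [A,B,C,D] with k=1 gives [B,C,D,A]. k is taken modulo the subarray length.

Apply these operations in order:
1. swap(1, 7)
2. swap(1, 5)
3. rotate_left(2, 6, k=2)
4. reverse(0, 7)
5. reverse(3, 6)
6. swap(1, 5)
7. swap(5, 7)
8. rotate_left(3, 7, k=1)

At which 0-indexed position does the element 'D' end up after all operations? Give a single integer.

After 1 (swap(1, 7)): [F, B, G, C, H, A, E, D]
After 2 (swap(1, 5)): [F, A, G, C, H, B, E, D]
After 3 (rotate_left(2, 6, k=2)): [F, A, H, B, E, G, C, D]
After 4 (reverse(0, 7)): [D, C, G, E, B, H, A, F]
After 5 (reverse(3, 6)): [D, C, G, A, H, B, E, F]
After 6 (swap(1, 5)): [D, B, G, A, H, C, E, F]
After 7 (swap(5, 7)): [D, B, G, A, H, F, E, C]
After 8 (rotate_left(3, 7, k=1)): [D, B, G, H, F, E, C, A]

Answer: 0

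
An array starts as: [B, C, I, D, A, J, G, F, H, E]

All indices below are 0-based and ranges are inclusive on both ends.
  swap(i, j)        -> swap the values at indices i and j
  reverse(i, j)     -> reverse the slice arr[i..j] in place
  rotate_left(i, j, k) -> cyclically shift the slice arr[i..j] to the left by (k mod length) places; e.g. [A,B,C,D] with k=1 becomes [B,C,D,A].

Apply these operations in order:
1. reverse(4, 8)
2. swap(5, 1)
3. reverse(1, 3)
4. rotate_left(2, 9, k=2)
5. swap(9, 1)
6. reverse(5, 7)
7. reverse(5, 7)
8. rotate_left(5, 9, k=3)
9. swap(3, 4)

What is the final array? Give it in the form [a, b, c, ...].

Answer: [B, F, H, G, C, I, D, J, A, E]

Derivation:
After 1 (reverse(4, 8)): [B, C, I, D, H, F, G, J, A, E]
After 2 (swap(5, 1)): [B, F, I, D, H, C, G, J, A, E]
After 3 (reverse(1, 3)): [B, D, I, F, H, C, G, J, A, E]
After 4 (rotate_left(2, 9, k=2)): [B, D, H, C, G, J, A, E, I, F]
After 5 (swap(9, 1)): [B, F, H, C, G, J, A, E, I, D]
After 6 (reverse(5, 7)): [B, F, H, C, G, E, A, J, I, D]
After 7 (reverse(5, 7)): [B, F, H, C, G, J, A, E, I, D]
After 8 (rotate_left(5, 9, k=3)): [B, F, H, C, G, I, D, J, A, E]
After 9 (swap(3, 4)): [B, F, H, G, C, I, D, J, A, E]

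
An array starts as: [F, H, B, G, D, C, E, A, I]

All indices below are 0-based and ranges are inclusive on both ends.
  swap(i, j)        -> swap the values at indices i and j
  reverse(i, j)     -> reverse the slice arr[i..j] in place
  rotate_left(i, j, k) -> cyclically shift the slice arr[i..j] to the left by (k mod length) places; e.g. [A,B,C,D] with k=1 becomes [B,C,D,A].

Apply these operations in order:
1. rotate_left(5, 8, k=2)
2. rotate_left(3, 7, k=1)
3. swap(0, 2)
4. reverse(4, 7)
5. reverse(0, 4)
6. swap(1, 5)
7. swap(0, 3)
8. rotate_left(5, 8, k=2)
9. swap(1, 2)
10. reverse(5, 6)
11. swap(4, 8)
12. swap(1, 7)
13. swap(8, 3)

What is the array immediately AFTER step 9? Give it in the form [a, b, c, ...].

Answer: [H, F, C, G, B, A, E, D, I]

Derivation:
After 1 (rotate_left(5, 8, k=2)): [F, H, B, G, D, A, I, C, E]
After 2 (rotate_left(3, 7, k=1)): [F, H, B, D, A, I, C, G, E]
After 3 (swap(0, 2)): [B, H, F, D, A, I, C, G, E]
After 4 (reverse(4, 7)): [B, H, F, D, G, C, I, A, E]
After 5 (reverse(0, 4)): [G, D, F, H, B, C, I, A, E]
After 6 (swap(1, 5)): [G, C, F, H, B, D, I, A, E]
After 7 (swap(0, 3)): [H, C, F, G, B, D, I, A, E]
After 8 (rotate_left(5, 8, k=2)): [H, C, F, G, B, A, E, D, I]
After 9 (swap(1, 2)): [H, F, C, G, B, A, E, D, I]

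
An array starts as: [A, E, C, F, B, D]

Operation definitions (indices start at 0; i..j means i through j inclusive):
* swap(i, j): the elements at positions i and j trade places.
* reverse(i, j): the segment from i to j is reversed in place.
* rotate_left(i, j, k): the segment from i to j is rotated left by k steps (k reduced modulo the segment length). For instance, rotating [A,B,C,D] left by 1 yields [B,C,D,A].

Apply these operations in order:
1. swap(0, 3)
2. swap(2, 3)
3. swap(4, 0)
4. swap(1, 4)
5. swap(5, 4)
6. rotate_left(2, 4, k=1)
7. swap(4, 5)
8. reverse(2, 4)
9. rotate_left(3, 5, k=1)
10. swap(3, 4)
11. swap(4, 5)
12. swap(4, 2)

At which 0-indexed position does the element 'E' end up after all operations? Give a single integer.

Answer: 4

Derivation:
After 1 (swap(0, 3)): [F, E, C, A, B, D]
After 2 (swap(2, 3)): [F, E, A, C, B, D]
After 3 (swap(4, 0)): [B, E, A, C, F, D]
After 4 (swap(1, 4)): [B, F, A, C, E, D]
After 5 (swap(5, 4)): [B, F, A, C, D, E]
After 6 (rotate_left(2, 4, k=1)): [B, F, C, D, A, E]
After 7 (swap(4, 5)): [B, F, C, D, E, A]
After 8 (reverse(2, 4)): [B, F, E, D, C, A]
After 9 (rotate_left(3, 5, k=1)): [B, F, E, C, A, D]
After 10 (swap(3, 4)): [B, F, E, A, C, D]
After 11 (swap(4, 5)): [B, F, E, A, D, C]
After 12 (swap(4, 2)): [B, F, D, A, E, C]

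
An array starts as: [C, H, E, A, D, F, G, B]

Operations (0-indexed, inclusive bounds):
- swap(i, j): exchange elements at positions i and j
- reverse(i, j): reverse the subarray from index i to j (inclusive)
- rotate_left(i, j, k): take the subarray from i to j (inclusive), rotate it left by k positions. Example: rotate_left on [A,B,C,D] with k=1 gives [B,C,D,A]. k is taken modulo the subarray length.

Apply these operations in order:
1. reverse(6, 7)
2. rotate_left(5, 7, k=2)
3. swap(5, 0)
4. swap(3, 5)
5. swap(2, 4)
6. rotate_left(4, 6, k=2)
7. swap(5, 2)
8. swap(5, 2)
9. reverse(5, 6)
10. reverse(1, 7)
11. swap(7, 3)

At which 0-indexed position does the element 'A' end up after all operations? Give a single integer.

After 1 (reverse(6, 7)): [C, H, E, A, D, F, B, G]
After 2 (rotate_left(5, 7, k=2)): [C, H, E, A, D, G, F, B]
After 3 (swap(5, 0)): [G, H, E, A, D, C, F, B]
After 4 (swap(3, 5)): [G, H, E, C, D, A, F, B]
After 5 (swap(2, 4)): [G, H, D, C, E, A, F, B]
After 6 (rotate_left(4, 6, k=2)): [G, H, D, C, F, E, A, B]
After 7 (swap(5, 2)): [G, H, E, C, F, D, A, B]
After 8 (swap(5, 2)): [G, H, D, C, F, E, A, B]
After 9 (reverse(5, 6)): [G, H, D, C, F, A, E, B]
After 10 (reverse(1, 7)): [G, B, E, A, F, C, D, H]
After 11 (swap(7, 3)): [G, B, E, H, F, C, D, A]

Answer: 7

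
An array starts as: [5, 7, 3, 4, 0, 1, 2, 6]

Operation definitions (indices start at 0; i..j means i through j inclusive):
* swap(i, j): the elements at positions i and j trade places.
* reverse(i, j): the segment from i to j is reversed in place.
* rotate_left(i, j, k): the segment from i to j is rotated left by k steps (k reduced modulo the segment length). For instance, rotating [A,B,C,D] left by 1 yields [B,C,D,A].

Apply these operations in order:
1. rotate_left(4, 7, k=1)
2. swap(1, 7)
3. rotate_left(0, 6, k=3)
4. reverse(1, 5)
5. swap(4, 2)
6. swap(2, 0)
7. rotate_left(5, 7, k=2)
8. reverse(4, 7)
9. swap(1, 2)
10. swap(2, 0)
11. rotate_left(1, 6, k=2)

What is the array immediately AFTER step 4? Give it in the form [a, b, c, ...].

Answer: [4, 0, 5, 6, 2, 1, 3, 7]

Derivation:
After 1 (rotate_left(4, 7, k=1)): [5, 7, 3, 4, 1, 2, 6, 0]
After 2 (swap(1, 7)): [5, 0, 3, 4, 1, 2, 6, 7]
After 3 (rotate_left(0, 6, k=3)): [4, 1, 2, 6, 5, 0, 3, 7]
After 4 (reverse(1, 5)): [4, 0, 5, 6, 2, 1, 3, 7]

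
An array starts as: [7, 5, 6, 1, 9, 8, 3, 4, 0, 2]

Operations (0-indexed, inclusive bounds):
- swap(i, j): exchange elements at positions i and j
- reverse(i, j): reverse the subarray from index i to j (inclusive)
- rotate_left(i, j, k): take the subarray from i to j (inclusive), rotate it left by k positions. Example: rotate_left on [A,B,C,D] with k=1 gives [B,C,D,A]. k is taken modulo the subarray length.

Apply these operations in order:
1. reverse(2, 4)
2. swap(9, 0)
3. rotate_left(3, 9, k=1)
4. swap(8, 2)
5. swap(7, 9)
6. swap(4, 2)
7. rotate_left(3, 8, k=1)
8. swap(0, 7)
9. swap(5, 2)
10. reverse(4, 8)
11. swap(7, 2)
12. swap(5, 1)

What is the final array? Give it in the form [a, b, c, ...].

After 1 (reverse(2, 4)): [7, 5, 9, 1, 6, 8, 3, 4, 0, 2]
After 2 (swap(9, 0)): [2, 5, 9, 1, 6, 8, 3, 4, 0, 7]
After 3 (rotate_left(3, 9, k=1)): [2, 5, 9, 6, 8, 3, 4, 0, 7, 1]
After 4 (swap(8, 2)): [2, 5, 7, 6, 8, 3, 4, 0, 9, 1]
After 5 (swap(7, 9)): [2, 5, 7, 6, 8, 3, 4, 1, 9, 0]
After 6 (swap(4, 2)): [2, 5, 8, 6, 7, 3, 4, 1, 9, 0]
After 7 (rotate_left(3, 8, k=1)): [2, 5, 8, 7, 3, 4, 1, 9, 6, 0]
After 8 (swap(0, 7)): [9, 5, 8, 7, 3, 4, 1, 2, 6, 0]
After 9 (swap(5, 2)): [9, 5, 4, 7, 3, 8, 1, 2, 6, 0]
After 10 (reverse(4, 8)): [9, 5, 4, 7, 6, 2, 1, 8, 3, 0]
After 11 (swap(7, 2)): [9, 5, 8, 7, 6, 2, 1, 4, 3, 0]
After 12 (swap(5, 1)): [9, 2, 8, 7, 6, 5, 1, 4, 3, 0]

Answer: [9, 2, 8, 7, 6, 5, 1, 4, 3, 0]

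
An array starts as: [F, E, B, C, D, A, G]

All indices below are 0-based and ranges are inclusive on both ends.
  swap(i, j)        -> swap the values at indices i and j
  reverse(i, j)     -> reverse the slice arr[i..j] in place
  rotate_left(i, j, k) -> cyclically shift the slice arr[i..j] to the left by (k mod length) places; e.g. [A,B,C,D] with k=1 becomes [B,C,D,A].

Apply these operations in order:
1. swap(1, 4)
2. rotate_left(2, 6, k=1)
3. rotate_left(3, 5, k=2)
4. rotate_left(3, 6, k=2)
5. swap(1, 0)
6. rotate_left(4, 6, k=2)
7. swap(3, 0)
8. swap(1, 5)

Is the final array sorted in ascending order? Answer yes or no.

After 1 (swap(1, 4)): [F, D, B, C, E, A, G]
After 2 (rotate_left(2, 6, k=1)): [F, D, C, E, A, G, B]
After 3 (rotate_left(3, 5, k=2)): [F, D, C, G, E, A, B]
After 4 (rotate_left(3, 6, k=2)): [F, D, C, A, B, G, E]
After 5 (swap(1, 0)): [D, F, C, A, B, G, E]
After 6 (rotate_left(4, 6, k=2)): [D, F, C, A, E, B, G]
After 7 (swap(3, 0)): [A, F, C, D, E, B, G]
After 8 (swap(1, 5)): [A, B, C, D, E, F, G]

Answer: yes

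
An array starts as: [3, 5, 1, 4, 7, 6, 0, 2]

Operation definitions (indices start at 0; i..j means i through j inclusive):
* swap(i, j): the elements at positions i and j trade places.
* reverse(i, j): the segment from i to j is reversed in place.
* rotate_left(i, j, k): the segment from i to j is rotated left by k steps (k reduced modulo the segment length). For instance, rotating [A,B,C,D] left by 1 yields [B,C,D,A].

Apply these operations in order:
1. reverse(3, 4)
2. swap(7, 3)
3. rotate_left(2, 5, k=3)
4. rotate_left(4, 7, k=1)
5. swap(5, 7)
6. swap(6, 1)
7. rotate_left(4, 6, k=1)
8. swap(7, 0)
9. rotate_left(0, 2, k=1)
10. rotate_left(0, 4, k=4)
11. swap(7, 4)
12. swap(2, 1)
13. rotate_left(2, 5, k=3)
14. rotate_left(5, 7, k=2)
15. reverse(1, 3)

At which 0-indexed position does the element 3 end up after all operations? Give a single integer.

Answer: 6

Derivation:
After 1 (reverse(3, 4)): [3, 5, 1, 7, 4, 6, 0, 2]
After 2 (swap(7, 3)): [3, 5, 1, 2, 4, 6, 0, 7]
After 3 (rotate_left(2, 5, k=3)): [3, 5, 6, 1, 2, 4, 0, 7]
After 4 (rotate_left(4, 7, k=1)): [3, 5, 6, 1, 4, 0, 7, 2]
After 5 (swap(5, 7)): [3, 5, 6, 1, 4, 2, 7, 0]
After 6 (swap(6, 1)): [3, 7, 6, 1, 4, 2, 5, 0]
After 7 (rotate_left(4, 6, k=1)): [3, 7, 6, 1, 2, 5, 4, 0]
After 8 (swap(7, 0)): [0, 7, 6, 1, 2, 5, 4, 3]
After 9 (rotate_left(0, 2, k=1)): [7, 6, 0, 1, 2, 5, 4, 3]
After 10 (rotate_left(0, 4, k=4)): [2, 7, 6, 0, 1, 5, 4, 3]
After 11 (swap(7, 4)): [2, 7, 6, 0, 3, 5, 4, 1]
After 12 (swap(2, 1)): [2, 6, 7, 0, 3, 5, 4, 1]
After 13 (rotate_left(2, 5, k=3)): [2, 6, 5, 7, 0, 3, 4, 1]
After 14 (rotate_left(5, 7, k=2)): [2, 6, 5, 7, 0, 1, 3, 4]
After 15 (reverse(1, 3)): [2, 7, 5, 6, 0, 1, 3, 4]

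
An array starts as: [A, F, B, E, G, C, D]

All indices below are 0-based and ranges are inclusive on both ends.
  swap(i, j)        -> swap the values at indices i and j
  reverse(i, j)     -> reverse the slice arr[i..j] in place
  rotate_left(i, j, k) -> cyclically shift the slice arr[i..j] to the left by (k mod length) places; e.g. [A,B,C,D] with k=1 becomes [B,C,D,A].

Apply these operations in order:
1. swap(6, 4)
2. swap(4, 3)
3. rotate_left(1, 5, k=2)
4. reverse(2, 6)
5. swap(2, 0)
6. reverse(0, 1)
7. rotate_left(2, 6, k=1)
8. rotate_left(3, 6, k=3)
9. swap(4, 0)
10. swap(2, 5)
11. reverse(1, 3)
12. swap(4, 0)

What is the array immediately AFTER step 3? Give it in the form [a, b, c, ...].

After 1 (swap(6, 4)): [A, F, B, E, D, C, G]
After 2 (swap(4, 3)): [A, F, B, D, E, C, G]
After 3 (rotate_left(1, 5, k=2)): [A, D, E, C, F, B, G]

Answer: [A, D, E, C, F, B, G]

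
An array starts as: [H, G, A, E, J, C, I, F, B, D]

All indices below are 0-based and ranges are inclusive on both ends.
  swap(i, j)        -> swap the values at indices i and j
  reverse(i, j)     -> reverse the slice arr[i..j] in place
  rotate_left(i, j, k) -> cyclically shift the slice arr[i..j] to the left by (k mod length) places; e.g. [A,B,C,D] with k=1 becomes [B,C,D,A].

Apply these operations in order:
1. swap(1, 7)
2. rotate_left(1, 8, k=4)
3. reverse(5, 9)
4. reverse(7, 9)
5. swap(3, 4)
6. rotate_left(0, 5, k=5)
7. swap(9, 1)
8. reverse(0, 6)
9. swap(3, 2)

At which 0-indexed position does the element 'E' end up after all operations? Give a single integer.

After 1 (swap(1, 7)): [H, F, A, E, J, C, I, G, B, D]
After 2 (rotate_left(1, 8, k=4)): [H, C, I, G, B, F, A, E, J, D]
After 3 (reverse(5, 9)): [H, C, I, G, B, D, J, E, A, F]
After 4 (reverse(7, 9)): [H, C, I, G, B, D, J, F, A, E]
After 5 (swap(3, 4)): [H, C, I, B, G, D, J, F, A, E]
After 6 (rotate_left(0, 5, k=5)): [D, H, C, I, B, G, J, F, A, E]
After 7 (swap(9, 1)): [D, E, C, I, B, G, J, F, A, H]
After 8 (reverse(0, 6)): [J, G, B, I, C, E, D, F, A, H]
After 9 (swap(3, 2)): [J, G, I, B, C, E, D, F, A, H]

Answer: 5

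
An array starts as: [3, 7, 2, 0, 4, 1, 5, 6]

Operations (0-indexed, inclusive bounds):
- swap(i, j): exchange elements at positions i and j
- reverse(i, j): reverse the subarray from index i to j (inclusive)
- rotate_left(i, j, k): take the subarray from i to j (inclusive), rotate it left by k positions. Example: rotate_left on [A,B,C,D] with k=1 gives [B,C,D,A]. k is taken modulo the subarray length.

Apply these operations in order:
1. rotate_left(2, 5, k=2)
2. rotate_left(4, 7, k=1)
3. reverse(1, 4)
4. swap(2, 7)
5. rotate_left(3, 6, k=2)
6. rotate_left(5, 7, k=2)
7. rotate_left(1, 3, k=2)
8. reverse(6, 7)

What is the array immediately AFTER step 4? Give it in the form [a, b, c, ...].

Answer: [3, 0, 2, 4, 7, 5, 6, 1]

Derivation:
After 1 (rotate_left(2, 5, k=2)): [3, 7, 4, 1, 2, 0, 5, 6]
After 2 (rotate_left(4, 7, k=1)): [3, 7, 4, 1, 0, 5, 6, 2]
After 3 (reverse(1, 4)): [3, 0, 1, 4, 7, 5, 6, 2]
After 4 (swap(2, 7)): [3, 0, 2, 4, 7, 5, 6, 1]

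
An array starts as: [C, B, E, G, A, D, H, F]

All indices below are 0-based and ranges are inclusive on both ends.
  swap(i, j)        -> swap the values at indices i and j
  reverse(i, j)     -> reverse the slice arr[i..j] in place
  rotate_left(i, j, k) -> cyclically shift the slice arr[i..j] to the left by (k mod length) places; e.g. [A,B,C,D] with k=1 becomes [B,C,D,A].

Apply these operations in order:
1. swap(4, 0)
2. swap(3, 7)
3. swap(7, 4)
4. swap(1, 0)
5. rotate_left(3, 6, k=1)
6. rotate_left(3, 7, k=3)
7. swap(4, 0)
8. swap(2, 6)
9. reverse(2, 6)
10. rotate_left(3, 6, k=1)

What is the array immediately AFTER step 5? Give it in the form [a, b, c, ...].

After 1 (swap(4, 0)): [A, B, E, G, C, D, H, F]
After 2 (swap(3, 7)): [A, B, E, F, C, D, H, G]
After 3 (swap(7, 4)): [A, B, E, F, G, D, H, C]
After 4 (swap(1, 0)): [B, A, E, F, G, D, H, C]
After 5 (rotate_left(3, 6, k=1)): [B, A, E, G, D, H, F, C]

Answer: [B, A, E, G, D, H, F, C]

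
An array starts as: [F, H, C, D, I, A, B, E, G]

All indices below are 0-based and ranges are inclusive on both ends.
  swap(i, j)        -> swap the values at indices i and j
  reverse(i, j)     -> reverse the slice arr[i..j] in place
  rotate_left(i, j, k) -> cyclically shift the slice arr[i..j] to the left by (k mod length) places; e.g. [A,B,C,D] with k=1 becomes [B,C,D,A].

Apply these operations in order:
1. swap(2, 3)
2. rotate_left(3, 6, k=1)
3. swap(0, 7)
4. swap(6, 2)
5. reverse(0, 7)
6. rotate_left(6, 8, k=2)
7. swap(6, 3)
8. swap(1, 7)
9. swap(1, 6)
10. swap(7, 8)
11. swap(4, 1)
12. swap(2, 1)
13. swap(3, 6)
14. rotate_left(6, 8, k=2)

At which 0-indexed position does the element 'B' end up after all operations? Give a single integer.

After 1 (swap(2, 3)): [F, H, D, C, I, A, B, E, G]
After 2 (rotate_left(3, 6, k=1)): [F, H, D, I, A, B, C, E, G]
After 3 (swap(0, 7)): [E, H, D, I, A, B, C, F, G]
After 4 (swap(6, 2)): [E, H, C, I, A, B, D, F, G]
After 5 (reverse(0, 7)): [F, D, B, A, I, C, H, E, G]
After 6 (rotate_left(6, 8, k=2)): [F, D, B, A, I, C, G, H, E]
After 7 (swap(6, 3)): [F, D, B, G, I, C, A, H, E]
After 8 (swap(1, 7)): [F, H, B, G, I, C, A, D, E]
After 9 (swap(1, 6)): [F, A, B, G, I, C, H, D, E]
After 10 (swap(7, 8)): [F, A, B, G, I, C, H, E, D]
After 11 (swap(4, 1)): [F, I, B, G, A, C, H, E, D]
After 12 (swap(2, 1)): [F, B, I, G, A, C, H, E, D]
After 13 (swap(3, 6)): [F, B, I, H, A, C, G, E, D]
After 14 (rotate_left(6, 8, k=2)): [F, B, I, H, A, C, D, G, E]

Answer: 1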